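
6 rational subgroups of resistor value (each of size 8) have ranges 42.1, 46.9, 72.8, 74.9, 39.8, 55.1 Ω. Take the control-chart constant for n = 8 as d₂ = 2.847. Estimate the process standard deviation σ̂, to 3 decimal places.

19.412

R̄ = (42.1 + 46.9 + 72.8 + 74.9 + 39.8 + 55.1) / 6 = 55.2667
σ̂ = R̄ / d₂ = 55.2667 / 2.847 = 19.4122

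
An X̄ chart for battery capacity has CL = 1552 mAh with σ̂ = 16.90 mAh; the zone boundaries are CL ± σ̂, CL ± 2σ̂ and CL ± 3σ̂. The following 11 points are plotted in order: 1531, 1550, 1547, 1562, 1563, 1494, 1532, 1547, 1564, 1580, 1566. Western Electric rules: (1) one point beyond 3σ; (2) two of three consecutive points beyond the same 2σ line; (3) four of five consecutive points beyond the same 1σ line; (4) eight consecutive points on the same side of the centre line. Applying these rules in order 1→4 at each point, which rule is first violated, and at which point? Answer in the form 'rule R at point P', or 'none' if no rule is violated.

rule 1 at point 6

Zone of each point (C = within 1σ̂, B = 1σ̂–2σ̂, A = 2σ̂–3σ̂, * = beyond 3σ̂; sign = side of CL): 1:-B, 2:-C, 3:-C, 4:+C, 5:+C, 6:-*, 7:-B, 8:-C, 9:+C, 10:+B, 11:+C
Rule 1 (one point beyond the 3σ limits) is satisfied at point 6.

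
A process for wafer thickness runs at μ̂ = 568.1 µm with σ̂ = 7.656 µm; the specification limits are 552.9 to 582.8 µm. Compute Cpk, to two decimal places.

0.64

Cpu = (USL − μ̂) / (3σ̂) = (582.8 − 568.1) / (3 × 7.656) = 0.6400; Cpl = (μ̂ − LSL) / (3σ̂) = (568.1 − 552.9) / (3 × 7.656) = 0.6618; Cpk = min(Cpu, Cpl) = 0.6400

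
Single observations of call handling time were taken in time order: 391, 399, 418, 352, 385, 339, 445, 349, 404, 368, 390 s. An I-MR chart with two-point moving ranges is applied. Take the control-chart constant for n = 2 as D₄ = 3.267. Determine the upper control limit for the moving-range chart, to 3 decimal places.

Moving ranges: 8, 19, 66, 33, 46, 106, 96, 55, 36, 22; M̄R̄ = 487.0000 / 10 = 48.7000
UCL_MR = D₄·M̄R̄ = 3.267 × 48.7000 = 159.1029

159.103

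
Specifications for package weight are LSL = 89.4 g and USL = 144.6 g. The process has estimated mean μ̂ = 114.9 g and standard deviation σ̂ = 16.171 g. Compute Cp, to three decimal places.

Cp = (USL − LSL) / (6σ̂) = (144.6 − 89.4) / (6 × 16.171) = 55.2000 / 97.0260 = 0.5689

0.569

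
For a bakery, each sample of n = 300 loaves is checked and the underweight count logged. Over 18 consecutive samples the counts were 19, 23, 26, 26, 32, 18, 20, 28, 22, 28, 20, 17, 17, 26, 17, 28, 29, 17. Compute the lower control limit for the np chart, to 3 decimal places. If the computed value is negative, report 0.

9.135

p̄ = Σdᵢ / (k·n) = 413 / (18 × 300) = 0.07648
LCL = np̄ − 3·√(np̄(1−p̄)) = 22.9444 − 3 × 4.6032 = 9.1348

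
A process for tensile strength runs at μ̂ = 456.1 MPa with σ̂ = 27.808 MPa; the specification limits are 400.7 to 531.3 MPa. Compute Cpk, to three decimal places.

0.664

Cpu = (USL − μ̂) / (3σ̂) = (531.3 − 456.1) / (3 × 27.808) = 0.9014; Cpl = (μ̂ − LSL) / (3σ̂) = (456.1 − 400.7) / (3 × 27.808) = 0.6641; Cpk = min(Cpu, Cpl) = 0.6641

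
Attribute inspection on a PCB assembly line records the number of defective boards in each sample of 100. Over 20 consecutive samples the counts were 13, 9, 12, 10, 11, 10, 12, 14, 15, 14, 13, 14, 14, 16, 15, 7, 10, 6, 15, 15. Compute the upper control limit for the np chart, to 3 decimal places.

22.086

p̄ = Σdᵢ / (k·n) = 245 / (20 × 100) = 0.12250
UCL = np̄ + 3·√(np̄(1−p̄)) = 12.2500 + 3 × √(12.2500×0.87750) = 12.2500 + 3 × 3.2786 = 22.0859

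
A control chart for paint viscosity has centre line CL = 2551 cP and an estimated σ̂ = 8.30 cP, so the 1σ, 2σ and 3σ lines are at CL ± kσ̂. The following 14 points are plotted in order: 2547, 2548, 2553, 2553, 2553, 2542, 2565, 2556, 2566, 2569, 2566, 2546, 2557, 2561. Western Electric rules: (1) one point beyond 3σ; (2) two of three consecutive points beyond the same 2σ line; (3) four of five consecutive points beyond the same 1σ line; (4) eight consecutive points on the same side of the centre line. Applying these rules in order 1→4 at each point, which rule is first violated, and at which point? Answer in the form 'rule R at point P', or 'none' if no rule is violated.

rule 3 at point 11

Zone of each point (C = within 1σ̂, B = 1σ̂–2σ̂, A = 2σ̂–3σ̂, * = beyond 3σ̂; sign = side of CL): 1:-C, 2:-C, 3:+C, 4:+C, 5:+C, 6:-B, 7:+B, 8:+C, 9:+B, 10:+A, 11:+B, 12:-C, 13:+C, 14:+B
Rule 3 (four of five consecutive points beyond the same 1σ limit) is satisfied at point 11.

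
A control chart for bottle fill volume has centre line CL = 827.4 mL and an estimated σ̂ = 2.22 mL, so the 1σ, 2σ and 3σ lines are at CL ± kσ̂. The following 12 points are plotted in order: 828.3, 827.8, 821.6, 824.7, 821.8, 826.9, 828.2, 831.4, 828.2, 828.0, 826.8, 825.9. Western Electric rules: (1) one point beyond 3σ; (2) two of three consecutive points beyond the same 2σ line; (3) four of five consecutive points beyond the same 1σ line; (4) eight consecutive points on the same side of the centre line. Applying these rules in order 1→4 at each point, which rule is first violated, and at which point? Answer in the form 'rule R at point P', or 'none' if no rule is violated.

Zone of each point (C = within 1σ̂, B = 1σ̂–2σ̂, A = 2σ̂–3σ̂, * = beyond 3σ̂; sign = side of CL): 1:+C, 2:+C, 3:-A, 4:-B, 5:-A, 6:-C, 7:+C, 8:+B, 9:+C, 10:+C, 11:-C, 12:-C
Rule 2 (two of three consecutive points beyond the same 2σ limit) is satisfied at point 5.

rule 2 at point 5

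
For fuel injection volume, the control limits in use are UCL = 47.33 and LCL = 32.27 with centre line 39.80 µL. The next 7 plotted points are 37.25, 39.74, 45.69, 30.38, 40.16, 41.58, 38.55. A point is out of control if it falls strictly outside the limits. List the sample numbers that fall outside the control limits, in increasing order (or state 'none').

4

Compare each point to [32.27, 47.33]: sample 4 = 30.38 < LCL.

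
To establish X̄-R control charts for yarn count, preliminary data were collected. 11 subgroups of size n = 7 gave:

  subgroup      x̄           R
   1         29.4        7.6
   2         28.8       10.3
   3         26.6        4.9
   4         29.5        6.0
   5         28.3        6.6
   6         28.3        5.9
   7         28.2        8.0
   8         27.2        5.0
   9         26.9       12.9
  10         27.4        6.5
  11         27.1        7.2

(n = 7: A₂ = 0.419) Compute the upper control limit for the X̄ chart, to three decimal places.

X̄̄ = (29.4 + 28.8 + 26.6 + 29.5 + 28.3 + 28.3 + 28.2 + 27.2 + 26.9 + 27.4 + 27.1) / 11 = 307.7000 / 11 = 27.9727
R̄ = (7.6 + 10.3 + 4.9 + 6.0 + 6.6 + 5.9 + 8.0 + 5.0 + 12.9 + 6.5 + 7.2) / 11 = 80.9000 / 11 = 7.3545
UCL = X̄̄ + A₂·R̄ = 27.9727 + 0.419 × 7.3545 = 31.0543

31.054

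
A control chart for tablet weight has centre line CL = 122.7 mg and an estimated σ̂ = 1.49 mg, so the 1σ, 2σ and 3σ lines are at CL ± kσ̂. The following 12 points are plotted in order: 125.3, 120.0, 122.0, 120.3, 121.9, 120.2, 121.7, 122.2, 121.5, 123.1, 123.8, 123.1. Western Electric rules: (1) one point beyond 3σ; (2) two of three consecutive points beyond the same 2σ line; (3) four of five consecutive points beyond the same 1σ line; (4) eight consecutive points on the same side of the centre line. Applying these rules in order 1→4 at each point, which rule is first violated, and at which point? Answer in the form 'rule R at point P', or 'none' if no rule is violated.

rule 4 at point 9

Zone of each point (C = within 1σ̂, B = 1σ̂–2σ̂, A = 2σ̂–3σ̂, * = beyond 3σ̂; sign = side of CL): 1:+B, 2:-B, 3:-C, 4:-B, 5:-C, 6:-B, 7:-C, 8:-C, 9:-C, 10:+C, 11:+C, 12:+C
Rule 4 (eight consecutive points on the same side of the centre line) is satisfied at point 9.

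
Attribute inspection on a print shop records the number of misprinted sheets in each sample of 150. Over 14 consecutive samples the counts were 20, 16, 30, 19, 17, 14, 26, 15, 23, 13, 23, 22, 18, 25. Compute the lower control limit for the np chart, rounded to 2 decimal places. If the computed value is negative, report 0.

p̄ = Σdᵢ / (k·n) = 281 / (14 × 150) = 0.13381
LCL = np̄ − 3·√(np̄(1−p̄)) = 20.0714 − 3 × 4.1696 = 7.5626

7.56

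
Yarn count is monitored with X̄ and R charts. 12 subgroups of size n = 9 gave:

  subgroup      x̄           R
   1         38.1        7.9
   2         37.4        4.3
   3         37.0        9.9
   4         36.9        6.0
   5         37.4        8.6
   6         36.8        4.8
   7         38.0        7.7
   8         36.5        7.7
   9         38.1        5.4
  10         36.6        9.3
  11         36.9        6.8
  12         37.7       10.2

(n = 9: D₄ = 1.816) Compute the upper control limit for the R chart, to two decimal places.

13.41

R̄ = (7.9 + 4.3 + 9.9 + 6.0 + 8.6 + 4.8 + 7.7 + 7.7 + 5.4 + 9.3 + 6.8 + 10.2) / 12 = 88.6000 / 12 = 7.3833
UCL_R = D₄·R̄ = 1.816 × 7.3833 = 13.4081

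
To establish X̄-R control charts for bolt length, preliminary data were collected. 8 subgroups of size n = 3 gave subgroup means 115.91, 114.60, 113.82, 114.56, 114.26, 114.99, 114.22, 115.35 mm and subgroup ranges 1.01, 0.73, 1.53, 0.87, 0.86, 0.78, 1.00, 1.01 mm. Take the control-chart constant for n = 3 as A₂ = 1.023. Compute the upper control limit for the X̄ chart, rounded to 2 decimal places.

115.71

X̄̄ = (115.91 + 114.60 + 113.82 + 114.56 + 114.26 + 114.99 + 114.22 + 115.35) / 8 = 917.7100 / 8 = 114.7138
R̄ = (1.01 + 0.73 + 1.53 + 0.87 + 0.86 + 0.78 + 1.00 + 1.01) / 8 = 7.7900 / 8 = 0.9738
UCL = X̄̄ + A₂·R̄ = 114.7138 + 1.023 × 0.9738 = 115.7099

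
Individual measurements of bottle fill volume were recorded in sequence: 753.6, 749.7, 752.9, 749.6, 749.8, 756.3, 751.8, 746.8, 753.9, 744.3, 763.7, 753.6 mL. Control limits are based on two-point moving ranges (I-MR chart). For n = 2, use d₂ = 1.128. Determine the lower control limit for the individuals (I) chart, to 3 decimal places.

734.565

X̄ = (753.6 + 749.7 + 752.9 + 749.6 + 749.8 + 756.3 + 751.8 + 746.8 + 753.9 + 744.3 + 763.7 + 753.6) / 12 = 752.1667
Moving ranges: 3.9, 3.2, 3.3, 0.2, 6.5, 4.5, 5.0, 7.1, 9.6, 19.4, 10.1; M̄R̄ = 72.8000 / 11 = 6.6182
LCL = X̄ − 3·M̄R̄/d₂ = 752.1667 − 3 × 6.6182 / 1.128 = 734.5651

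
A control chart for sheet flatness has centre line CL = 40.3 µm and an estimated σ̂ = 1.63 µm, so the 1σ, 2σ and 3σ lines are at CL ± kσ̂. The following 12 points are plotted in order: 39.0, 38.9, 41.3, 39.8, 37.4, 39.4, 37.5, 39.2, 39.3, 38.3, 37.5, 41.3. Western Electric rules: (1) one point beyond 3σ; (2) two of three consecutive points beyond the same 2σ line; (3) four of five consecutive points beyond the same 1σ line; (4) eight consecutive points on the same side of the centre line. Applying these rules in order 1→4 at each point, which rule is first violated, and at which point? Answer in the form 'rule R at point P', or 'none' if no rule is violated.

rule 4 at point 11

Zone of each point (C = within 1σ̂, B = 1σ̂–2σ̂, A = 2σ̂–3σ̂, * = beyond 3σ̂; sign = side of CL): 1:-C, 2:-C, 3:+C, 4:-C, 5:-B, 6:-C, 7:-B, 8:-C, 9:-C, 10:-B, 11:-B, 12:+C
Rule 4 (eight consecutive points on the same side of the centre line) is satisfied at point 11.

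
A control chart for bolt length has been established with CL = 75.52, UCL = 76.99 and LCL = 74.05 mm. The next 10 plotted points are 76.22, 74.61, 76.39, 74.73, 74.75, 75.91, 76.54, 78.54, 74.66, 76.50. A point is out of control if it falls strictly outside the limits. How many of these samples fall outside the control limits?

Compare each point to [74.05, 76.99]: sample 8 = 78.54 > UCL.

1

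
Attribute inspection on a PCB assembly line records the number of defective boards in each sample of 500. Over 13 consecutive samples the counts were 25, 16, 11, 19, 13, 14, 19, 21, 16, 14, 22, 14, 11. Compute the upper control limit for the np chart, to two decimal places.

28.54

p̄ = Σdᵢ / (k·n) = 215 / (13 × 500) = 0.03308
UCL = np̄ + 3·√(np̄(1−p̄)) = 16.5385 + 3 × √(16.5385×0.96692) = 16.5385 + 3 × 3.9989 = 28.5352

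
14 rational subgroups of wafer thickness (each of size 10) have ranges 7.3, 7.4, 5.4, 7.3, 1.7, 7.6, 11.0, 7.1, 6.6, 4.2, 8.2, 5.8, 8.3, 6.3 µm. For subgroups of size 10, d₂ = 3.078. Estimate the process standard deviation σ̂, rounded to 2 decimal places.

2.19

R̄ = (7.3 + 7.4 + 5.4 + 7.3 + 1.7 + 7.6 + 11.0 + 7.1 + 6.6 + 4.2 + 8.2 + 5.8 + 8.3 + 6.3) / 14 = 6.7286
σ̂ = R̄ / d₂ = 6.7286 / 3.078 = 2.1860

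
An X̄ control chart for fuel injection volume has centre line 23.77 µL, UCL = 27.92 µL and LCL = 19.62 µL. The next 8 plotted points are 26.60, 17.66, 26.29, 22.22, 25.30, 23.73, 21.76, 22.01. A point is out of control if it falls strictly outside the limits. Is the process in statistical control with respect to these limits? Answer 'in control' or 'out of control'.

Compare each point to [19.62, 27.92]: sample 2 = 17.66 < LCL.

out of control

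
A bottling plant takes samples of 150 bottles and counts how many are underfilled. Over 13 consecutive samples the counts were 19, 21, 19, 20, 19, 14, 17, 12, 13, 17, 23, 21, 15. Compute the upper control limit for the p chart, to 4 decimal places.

0.1970

p̄ = Σdᵢ / (k·n) = 230 / (13 × 150) = 0.11795
UCL = p̄ + 3·√(p̄(1−p̄)/n) = 0.11795 + 3 × √(0.11795×0.88205/150) = 0.11795 + 3 × 0.02634 = 0.19696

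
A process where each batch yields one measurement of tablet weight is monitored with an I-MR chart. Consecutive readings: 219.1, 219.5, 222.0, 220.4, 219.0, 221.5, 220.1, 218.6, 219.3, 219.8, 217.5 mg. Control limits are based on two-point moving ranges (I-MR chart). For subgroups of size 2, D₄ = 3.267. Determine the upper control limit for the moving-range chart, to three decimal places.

4.835

Moving ranges: 0.4, 2.5, 1.6, 1.4, 2.5, 1.4, 1.5, 0.7, 0.5, 2.3; M̄R̄ = 14.8000 / 10 = 1.4800
UCL_MR = D₄·M̄R̄ = 3.267 × 1.4800 = 4.8352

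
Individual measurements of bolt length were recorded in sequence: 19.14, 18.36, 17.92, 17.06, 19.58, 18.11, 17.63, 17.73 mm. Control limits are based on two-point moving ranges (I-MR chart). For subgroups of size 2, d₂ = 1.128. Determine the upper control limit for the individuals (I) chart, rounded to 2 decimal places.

X̄ = (19.14 + 18.36 + 17.92 + 17.06 + 19.58 + 18.11 + 17.63 + 17.73) / 8 = 18.1913
Moving ranges: 0.78, 0.44, 0.86, 2.52, 1.47, 0.48, 0.10; M̄R̄ = 6.6500 / 7 = 0.9500
UCL = X̄ + 3·M̄R̄/d₂ = 18.1913 + 3 × 0.9500 / 1.128 = 20.7178

20.72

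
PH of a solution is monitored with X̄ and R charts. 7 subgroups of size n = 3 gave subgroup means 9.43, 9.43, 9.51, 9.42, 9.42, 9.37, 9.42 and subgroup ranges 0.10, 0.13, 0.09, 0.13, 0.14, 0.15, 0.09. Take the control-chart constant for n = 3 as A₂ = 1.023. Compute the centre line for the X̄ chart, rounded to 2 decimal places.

X̄̄ = (9.43 + 9.43 + 9.51 + 9.42 + 9.42 + 9.37 + 9.42) / 7 = 66.0000 / 7 = 9.4286
CL = X̄̄ = 9.4286

9.43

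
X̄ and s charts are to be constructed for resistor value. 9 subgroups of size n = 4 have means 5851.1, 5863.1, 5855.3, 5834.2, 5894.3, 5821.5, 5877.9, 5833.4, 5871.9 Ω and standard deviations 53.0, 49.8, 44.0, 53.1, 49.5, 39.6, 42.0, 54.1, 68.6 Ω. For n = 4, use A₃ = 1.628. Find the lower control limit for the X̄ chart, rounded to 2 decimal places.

5773.79

X̄̄ = (5851.1 + 5863.1 + 5855.3 + 5834.2 + 5894.3 + 5821.5 + 5877.9 + 5833.4 + 5871.9) / 9 = 5855.8556
s̄ = (53.0 + 49.8 + 44.0 + 53.1 + 49.5 + 39.6 + 42.0 + 54.1 + 68.6) / 9 = 50.4111
LCL = X̄̄ − A₃·s̄ = 5855.8556 − 1.628 × 50.4111 = 5773.7863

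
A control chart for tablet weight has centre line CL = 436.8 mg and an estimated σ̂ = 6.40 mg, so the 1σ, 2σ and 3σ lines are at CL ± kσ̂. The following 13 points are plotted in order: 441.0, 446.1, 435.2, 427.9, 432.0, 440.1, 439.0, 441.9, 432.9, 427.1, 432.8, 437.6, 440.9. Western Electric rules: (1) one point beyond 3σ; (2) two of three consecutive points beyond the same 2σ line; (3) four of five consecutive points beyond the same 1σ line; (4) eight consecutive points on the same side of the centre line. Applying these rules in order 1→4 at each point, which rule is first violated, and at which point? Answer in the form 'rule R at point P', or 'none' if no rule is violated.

none

Zone of each point (C = within 1σ̂, B = 1σ̂–2σ̂, A = 2σ̂–3σ̂, * = beyond 3σ̂; sign = side of CL): 1:+C, 2:+B, 3:-C, 4:-B, 5:-C, 6:+C, 7:+C, 8:+C, 9:-C, 10:-B, 11:-C, 12:+C, 13:+C
No rule fires across all 13 points.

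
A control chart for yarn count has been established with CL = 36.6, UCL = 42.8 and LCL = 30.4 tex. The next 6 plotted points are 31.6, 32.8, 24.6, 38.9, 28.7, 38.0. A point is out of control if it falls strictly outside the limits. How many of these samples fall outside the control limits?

Compare each point to [30.4, 42.8]: sample 3 = 24.6 < LCL; sample 5 = 28.7 < LCL.

2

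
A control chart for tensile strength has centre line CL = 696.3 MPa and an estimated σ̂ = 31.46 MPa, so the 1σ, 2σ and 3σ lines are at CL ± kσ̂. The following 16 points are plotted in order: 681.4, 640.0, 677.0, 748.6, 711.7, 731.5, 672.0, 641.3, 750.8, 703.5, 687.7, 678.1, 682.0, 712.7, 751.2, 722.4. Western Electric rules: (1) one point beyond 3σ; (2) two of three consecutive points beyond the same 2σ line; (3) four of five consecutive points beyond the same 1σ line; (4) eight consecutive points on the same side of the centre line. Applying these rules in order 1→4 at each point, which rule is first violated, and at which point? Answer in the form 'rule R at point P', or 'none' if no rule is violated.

Zone of each point (C = within 1σ̂, B = 1σ̂–2σ̂, A = 2σ̂–3σ̂, * = beyond 3σ̂; sign = side of CL): 1:-C, 2:-B, 3:-C, 4:+B, 5:+C, 6:+B, 7:-C, 8:-B, 9:+B, 10:+C, 11:-C, 12:-C, 13:-C, 14:+C, 15:+B, 16:+C
No rule fires across all 16 points.

none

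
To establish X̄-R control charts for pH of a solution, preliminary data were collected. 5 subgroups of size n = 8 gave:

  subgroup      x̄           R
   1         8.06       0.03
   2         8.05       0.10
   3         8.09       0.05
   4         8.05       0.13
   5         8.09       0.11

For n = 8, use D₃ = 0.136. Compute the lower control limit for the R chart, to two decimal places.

R̄ = (0.03 + 0.10 + 0.05 + 0.13 + 0.11) / 5 = 0.4200 / 5 = 0.0840
LCL_R = D₃·R̄ = 0.136 × 0.0840 = 0.0114

0.01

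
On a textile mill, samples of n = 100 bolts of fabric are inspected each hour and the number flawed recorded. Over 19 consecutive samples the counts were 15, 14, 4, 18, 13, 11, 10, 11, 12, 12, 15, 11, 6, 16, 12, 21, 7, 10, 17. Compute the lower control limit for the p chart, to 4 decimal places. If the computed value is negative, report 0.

p̄ = Σdᵢ / (k·n) = 235 / (19 × 100) = 0.12368
LCL = p̄ − 3·√(p̄(1−p̄)/n) = 0.12368 − 3 × 0.03292 = 0.02492

0.0249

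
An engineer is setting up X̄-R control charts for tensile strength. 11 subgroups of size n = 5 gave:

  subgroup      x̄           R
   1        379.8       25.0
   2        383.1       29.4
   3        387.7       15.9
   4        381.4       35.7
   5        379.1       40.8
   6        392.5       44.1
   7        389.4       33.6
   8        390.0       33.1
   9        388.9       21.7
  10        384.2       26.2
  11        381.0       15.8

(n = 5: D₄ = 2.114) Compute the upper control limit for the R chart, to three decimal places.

R̄ = (25.0 + 29.4 + 15.9 + 35.7 + 40.8 + 44.1 + 33.6 + 33.1 + 21.7 + 26.2 + 15.8) / 11 = 321.3000 / 11 = 29.2091
UCL_R = D₄·R̄ = 2.114 × 29.2091 = 61.7480

61.748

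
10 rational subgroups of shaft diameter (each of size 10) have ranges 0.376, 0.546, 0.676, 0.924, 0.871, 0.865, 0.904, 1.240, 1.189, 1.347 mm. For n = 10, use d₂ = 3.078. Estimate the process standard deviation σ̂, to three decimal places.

0.290

R̄ = (0.376 + 0.546 + 0.676 + 0.924 + 0.871 + 0.865 + 0.904 + 1.240 + 1.189 + 1.347) / 10 = 0.8938
σ̂ = R̄ / d₂ = 0.8938 / 3.078 = 0.2904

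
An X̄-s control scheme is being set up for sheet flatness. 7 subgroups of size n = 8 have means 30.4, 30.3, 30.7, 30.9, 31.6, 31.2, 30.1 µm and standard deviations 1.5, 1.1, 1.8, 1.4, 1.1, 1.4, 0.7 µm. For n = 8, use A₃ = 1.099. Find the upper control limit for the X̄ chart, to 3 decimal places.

X̄̄ = (30.4 + 30.3 + 30.7 + 30.9 + 31.6 + 31.2 + 30.1) / 7 = 30.7429
s̄ = (1.5 + 1.1 + 1.8 + 1.4 + 1.1 + 1.4 + 0.7) / 7 = 1.2857
UCL = X̄̄ + A₃·s̄ = 30.7429 + 1.099 × 1.2857 = 32.1559

32.156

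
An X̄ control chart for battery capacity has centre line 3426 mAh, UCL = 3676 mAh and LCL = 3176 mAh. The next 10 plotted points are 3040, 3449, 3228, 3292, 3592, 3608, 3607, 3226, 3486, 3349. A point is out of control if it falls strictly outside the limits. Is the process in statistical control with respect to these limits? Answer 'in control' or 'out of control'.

Compare each point to [3176, 3676]: sample 1 = 3040 < LCL.

out of control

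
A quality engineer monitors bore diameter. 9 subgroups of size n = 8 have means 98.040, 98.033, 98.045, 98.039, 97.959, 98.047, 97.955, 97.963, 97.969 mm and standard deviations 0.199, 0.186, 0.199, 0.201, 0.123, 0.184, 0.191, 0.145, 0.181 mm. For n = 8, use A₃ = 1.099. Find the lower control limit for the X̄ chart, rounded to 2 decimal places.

X̄̄ = (98.040 + 98.033 + 98.045 + 98.039 + 97.959 + 98.047 + 97.955 + 97.963 + 97.969) / 9 = 98.0056
s̄ = (0.199 + 0.186 + 0.199 + 0.201 + 0.123 + 0.184 + 0.191 + 0.145 + 0.181) / 9 = 0.1788
LCL = X̄̄ − A₃·s̄ = 98.0056 − 1.099 × 0.1788 = 97.8091

97.81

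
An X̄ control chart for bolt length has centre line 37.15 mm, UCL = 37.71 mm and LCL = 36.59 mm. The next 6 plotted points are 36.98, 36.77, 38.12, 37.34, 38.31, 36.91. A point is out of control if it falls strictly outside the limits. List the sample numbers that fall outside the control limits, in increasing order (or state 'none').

Compare each point to [36.59, 37.71]: sample 3 = 38.12 > UCL; sample 5 = 38.31 > UCL.

3, 5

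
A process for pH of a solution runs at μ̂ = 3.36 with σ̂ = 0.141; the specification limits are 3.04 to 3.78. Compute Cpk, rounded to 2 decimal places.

0.76

Cpu = (USL − μ̂) / (3σ̂) = (3.78 − 3.36) / (3 × 0.141) = 0.9929; Cpl = (μ̂ − LSL) / (3σ̂) = (3.36 − 3.04) / (3 × 0.141) = 0.7565; Cpk = min(Cpu, Cpl) = 0.7565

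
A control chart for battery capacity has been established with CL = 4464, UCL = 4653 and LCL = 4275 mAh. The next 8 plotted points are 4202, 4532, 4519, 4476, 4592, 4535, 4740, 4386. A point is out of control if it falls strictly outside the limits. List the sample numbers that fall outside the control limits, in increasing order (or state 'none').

Compare each point to [4275, 4653]: sample 1 = 4202 < LCL; sample 7 = 4740 > UCL.

1, 7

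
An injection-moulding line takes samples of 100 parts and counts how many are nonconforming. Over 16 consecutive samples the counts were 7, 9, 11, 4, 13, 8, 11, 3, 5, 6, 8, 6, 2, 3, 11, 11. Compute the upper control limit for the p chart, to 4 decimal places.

p̄ = Σdᵢ / (k·n) = 118 / (16 × 100) = 0.07375
UCL = p̄ + 3·√(p̄(1−p̄)/n) = 0.07375 + 3 × √(0.07375×0.92625/100) = 0.07375 + 3 × 0.02614 = 0.15216

0.1522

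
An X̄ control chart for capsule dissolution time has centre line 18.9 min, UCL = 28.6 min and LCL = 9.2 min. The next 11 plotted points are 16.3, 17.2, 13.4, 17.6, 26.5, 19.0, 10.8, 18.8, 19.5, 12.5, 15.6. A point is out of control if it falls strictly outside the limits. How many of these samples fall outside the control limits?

0

All 11 points lie within [9.2, 28.6].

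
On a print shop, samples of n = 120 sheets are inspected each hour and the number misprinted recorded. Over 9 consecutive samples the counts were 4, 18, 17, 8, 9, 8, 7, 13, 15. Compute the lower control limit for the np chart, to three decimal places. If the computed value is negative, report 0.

1.517

p̄ = Σdᵢ / (k·n) = 99 / (9 × 120) = 0.09167
LCL = np̄ − 3·√(np̄(1−p̄)) = 11.0000 − 3 × 3.1610 = 1.5171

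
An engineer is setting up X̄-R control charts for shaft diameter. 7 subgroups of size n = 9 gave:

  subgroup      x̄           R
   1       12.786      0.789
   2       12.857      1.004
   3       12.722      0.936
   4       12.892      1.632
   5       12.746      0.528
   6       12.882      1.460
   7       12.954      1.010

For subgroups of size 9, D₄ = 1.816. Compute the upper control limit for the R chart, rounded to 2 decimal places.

R̄ = (0.789 + 1.004 + 0.936 + 1.632 + 0.528 + 1.460 + 1.010) / 7 = 7.3590 / 7 = 1.0513
UCL_R = D₄·R̄ = 1.816 × 1.0513 = 1.9091

1.91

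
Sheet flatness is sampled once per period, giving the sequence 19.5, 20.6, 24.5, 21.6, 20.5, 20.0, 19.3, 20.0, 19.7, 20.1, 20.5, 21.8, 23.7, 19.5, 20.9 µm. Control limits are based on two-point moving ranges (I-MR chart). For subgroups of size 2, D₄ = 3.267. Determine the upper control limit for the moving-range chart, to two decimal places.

4.85

Moving ranges: 1.1, 3.9, 2.9, 1.1, 0.5, 0.7, 0.7, 0.3, 0.4, 0.4, 1.3, 1.9, 4.2, 1.4; M̄R̄ = 20.8000 / 14 = 1.4857
UCL_MR = D₄·M̄R̄ = 3.267 × 1.4857 = 4.8538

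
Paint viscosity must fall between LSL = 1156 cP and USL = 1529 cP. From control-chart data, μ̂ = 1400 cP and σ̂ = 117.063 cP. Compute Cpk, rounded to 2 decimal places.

0.37

Cpu = (USL − μ̂) / (3σ̂) = (1529 − 1400) / (3 × 117.063) = 0.3673; Cpl = (μ̂ − LSL) / (3σ̂) = (1400 − 1156) / (3 × 117.063) = 0.6948; Cpk = min(Cpu, Cpl) = 0.3673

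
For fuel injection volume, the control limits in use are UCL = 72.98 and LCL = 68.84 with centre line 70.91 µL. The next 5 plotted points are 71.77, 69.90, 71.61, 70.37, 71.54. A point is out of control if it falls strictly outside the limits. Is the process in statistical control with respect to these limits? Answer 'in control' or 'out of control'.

All 5 points lie within [68.84, 72.98].

in control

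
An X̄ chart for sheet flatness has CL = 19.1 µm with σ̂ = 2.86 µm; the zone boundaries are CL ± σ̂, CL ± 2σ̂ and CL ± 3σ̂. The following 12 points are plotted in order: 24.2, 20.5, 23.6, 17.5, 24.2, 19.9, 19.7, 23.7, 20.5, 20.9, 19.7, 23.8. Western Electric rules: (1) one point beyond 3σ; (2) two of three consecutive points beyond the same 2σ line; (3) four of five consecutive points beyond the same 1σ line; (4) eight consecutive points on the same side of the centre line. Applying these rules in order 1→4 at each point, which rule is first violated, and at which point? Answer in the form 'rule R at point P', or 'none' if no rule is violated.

rule 4 at point 12

Zone of each point (C = within 1σ̂, B = 1σ̂–2σ̂, A = 2σ̂–3σ̂, * = beyond 3σ̂; sign = side of CL): 1:+B, 2:+C, 3:+B, 4:-C, 5:+B, 6:+C, 7:+C, 8:+B, 9:+C, 10:+C, 11:+C, 12:+B
Rule 4 (eight consecutive points on the same side of the centre line) is satisfied at point 12.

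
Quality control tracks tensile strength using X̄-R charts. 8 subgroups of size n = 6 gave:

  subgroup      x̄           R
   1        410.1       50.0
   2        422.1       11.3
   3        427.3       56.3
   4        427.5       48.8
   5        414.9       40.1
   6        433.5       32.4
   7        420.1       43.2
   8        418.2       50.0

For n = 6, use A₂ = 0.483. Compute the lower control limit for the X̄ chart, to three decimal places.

X̄̄ = (410.1 + 422.1 + 427.3 + 427.5 + 414.9 + 433.5 + 420.1 + 418.2) / 8 = 3373.7000 / 8 = 421.7125
R̄ = (50.0 + 11.3 + 56.3 + 48.8 + 40.1 + 32.4 + 43.2 + 50.0) / 8 = 332.1000 / 8 = 41.5125
LCL = X̄̄ − A₂·R̄ = 421.7125 − 0.483 × 41.5125 = 401.6620

401.662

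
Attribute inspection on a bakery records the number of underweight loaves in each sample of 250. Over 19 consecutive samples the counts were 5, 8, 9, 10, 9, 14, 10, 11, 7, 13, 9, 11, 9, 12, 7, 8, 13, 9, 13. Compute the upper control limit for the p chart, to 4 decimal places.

p̄ = Σdᵢ / (k·n) = 187 / (19 × 250) = 0.03937
UCL = p̄ + 3·√(p̄(1−p̄)/n) = 0.03937 + 3 × √(0.03937×0.96063/250) = 0.03937 + 3 × 0.01230 = 0.07627

0.0763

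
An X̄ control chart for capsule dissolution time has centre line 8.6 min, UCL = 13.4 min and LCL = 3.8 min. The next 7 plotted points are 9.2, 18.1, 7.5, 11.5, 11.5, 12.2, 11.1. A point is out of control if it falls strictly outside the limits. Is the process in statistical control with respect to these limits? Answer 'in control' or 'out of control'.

out of control

Compare each point to [3.8, 13.4]: sample 2 = 18.1 > UCL.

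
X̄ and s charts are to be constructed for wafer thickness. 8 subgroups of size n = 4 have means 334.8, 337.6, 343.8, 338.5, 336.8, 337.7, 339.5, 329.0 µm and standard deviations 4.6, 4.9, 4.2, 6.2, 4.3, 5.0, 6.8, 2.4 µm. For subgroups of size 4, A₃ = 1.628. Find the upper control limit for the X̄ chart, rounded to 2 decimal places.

345.03

X̄̄ = (334.8 + 337.6 + 343.8 + 338.5 + 336.8 + 337.7 + 339.5 + 329.0) / 8 = 337.2125
s̄ = (4.6 + 4.9 + 4.2 + 6.2 + 4.3 + 5.0 + 6.8 + 2.4) / 8 = 4.8000
UCL = X̄̄ + A₃·s̄ = 337.2125 + 1.628 × 4.8000 = 345.0269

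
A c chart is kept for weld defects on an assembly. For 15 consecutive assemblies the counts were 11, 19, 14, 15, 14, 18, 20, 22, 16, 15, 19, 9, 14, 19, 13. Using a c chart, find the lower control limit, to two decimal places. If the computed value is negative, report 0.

c̄ = (11 + 19 + 14 + 15 + 14 + 18 + 20 + 22 + 16 + 15 + 19 + 9 + 14 + 19 + 13) / 15 = 238 / 15 = 15.8667
LCL = c̄ − 3√c̄ = 15.8667 − 3 × 3.9833 = 3.9168

3.92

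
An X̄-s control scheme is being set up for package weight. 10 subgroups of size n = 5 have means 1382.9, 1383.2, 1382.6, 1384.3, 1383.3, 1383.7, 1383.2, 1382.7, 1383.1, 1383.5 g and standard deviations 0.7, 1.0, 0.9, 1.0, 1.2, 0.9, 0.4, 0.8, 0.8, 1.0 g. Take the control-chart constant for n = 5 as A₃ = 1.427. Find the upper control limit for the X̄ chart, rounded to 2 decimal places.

1384.49

X̄̄ = (1382.9 + 1383.2 + 1382.6 + 1384.3 + 1383.3 + 1383.7 + 1383.2 + 1382.7 + 1383.1 + 1383.5) / 10 = 1383.2500
s̄ = (0.7 + 1.0 + 0.9 + 1.0 + 1.2 + 0.9 + 0.4 + 0.8 + 0.8 + 1.0) / 10 = 0.8700
UCL = X̄̄ + A₃·s̄ = 1383.2500 + 1.427 × 0.8700 = 1384.4915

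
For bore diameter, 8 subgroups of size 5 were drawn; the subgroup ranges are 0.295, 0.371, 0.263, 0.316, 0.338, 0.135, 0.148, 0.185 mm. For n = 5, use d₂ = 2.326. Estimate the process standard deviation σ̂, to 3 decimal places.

0.110

R̄ = (0.295 + 0.371 + 0.263 + 0.316 + 0.338 + 0.135 + 0.148 + 0.185) / 8 = 0.2564
σ̂ = R̄ / d₂ = 0.2564 / 2.326 = 0.1102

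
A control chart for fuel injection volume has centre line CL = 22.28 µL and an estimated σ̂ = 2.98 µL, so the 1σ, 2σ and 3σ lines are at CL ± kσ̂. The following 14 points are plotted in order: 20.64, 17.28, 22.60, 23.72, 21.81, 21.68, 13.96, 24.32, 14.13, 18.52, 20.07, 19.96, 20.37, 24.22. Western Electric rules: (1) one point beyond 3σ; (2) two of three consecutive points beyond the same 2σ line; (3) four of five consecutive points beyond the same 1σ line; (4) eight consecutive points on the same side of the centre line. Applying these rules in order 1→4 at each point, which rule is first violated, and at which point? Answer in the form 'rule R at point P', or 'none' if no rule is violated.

Zone of each point (C = within 1σ̂, B = 1σ̂–2σ̂, A = 2σ̂–3σ̂, * = beyond 3σ̂; sign = side of CL): 1:-C, 2:-B, 3:+C, 4:+C, 5:-C, 6:-C, 7:-A, 8:+C, 9:-A, 10:-B, 11:-C, 12:-C, 13:-C, 14:+C
Rule 2 (two of three consecutive points beyond the same 2σ limit) is satisfied at point 9.

rule 2 at point 9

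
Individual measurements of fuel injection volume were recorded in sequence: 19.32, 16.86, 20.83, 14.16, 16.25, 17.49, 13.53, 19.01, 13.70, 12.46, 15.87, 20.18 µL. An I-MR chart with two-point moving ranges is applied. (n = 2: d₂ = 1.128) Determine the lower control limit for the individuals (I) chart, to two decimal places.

6.93

X̄ = (19.32 + 16.86 + 20.83 + 14.16 + 16.25 + 17.49 + 13.53 + 19.01 + 13.70 + 12.46 + 15.87 + 20.18) / 12 = 16.6383
Moving ranges: 2.46, 3.97, 6.67, 2.09, 1.24, 3.96, 5.48, 5.31, 1.24, 3.41, 4.31; M̄R̄ = 40.1400 / 11 = 3.6491
LCL = X̄ − 3·M̄R̄/d₂ = 16.6383 − 3 × 3.6491 / 1.128 = 6.9333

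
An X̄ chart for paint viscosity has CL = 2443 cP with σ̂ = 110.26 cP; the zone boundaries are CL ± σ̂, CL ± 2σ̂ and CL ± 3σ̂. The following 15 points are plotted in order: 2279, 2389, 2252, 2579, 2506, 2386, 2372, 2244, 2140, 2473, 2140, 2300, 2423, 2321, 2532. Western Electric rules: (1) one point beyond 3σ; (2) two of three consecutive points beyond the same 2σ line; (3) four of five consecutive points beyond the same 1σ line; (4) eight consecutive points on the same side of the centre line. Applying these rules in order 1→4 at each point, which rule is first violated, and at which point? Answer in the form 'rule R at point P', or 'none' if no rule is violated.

rule 2 at point 11

Zone of each point (C = within 1σ̂, B = 1σ̂–2σ̂, A = 2σ̂–3σ̂, * = beyond 3σ̂; sign = side of CL): 1:-B, 2:-C, 3:-B, 4:+B, 5:+C, 6:-C, 7:-C, 8:-B, 9:-A, 10:+C, 11:-A, 12:-B, 13:-C, 14:-B, 15:+C
Rule 2 (two of three consecutive points beyond the same 2σ limit) is satisfied at point 11.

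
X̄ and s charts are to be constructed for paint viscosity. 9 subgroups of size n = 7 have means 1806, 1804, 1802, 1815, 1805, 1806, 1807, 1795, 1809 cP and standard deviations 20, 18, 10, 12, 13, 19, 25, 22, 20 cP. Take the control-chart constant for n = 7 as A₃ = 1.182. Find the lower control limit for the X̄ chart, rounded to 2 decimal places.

1784.56

X̄̄ = (1806 + 1804 + 1802 + 1815 + 1805 + 1806 + 1807 + 1795 + 1809) / 9 = 1805.4444
s̄ = (20 + 18 + 10 + 12 + 13 + 19 + 25 + 22 + 20) / 9 = 17.6667
LCL = X̄̄ − A₃·s̄ = 1805.4444 − 1.182 × 17.6667 = 1784.5624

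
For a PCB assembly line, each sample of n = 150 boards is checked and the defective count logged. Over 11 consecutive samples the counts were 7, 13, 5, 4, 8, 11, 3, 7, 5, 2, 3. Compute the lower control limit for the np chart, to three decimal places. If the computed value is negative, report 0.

p̄ = Σdᵢ / (k·n) = 68 / (11 × 150) = 0.04121
LCL = np̄ − 3·√(np̄(1−p̄)) = 6.1818 − 3 × 2.4346 = -1.1218 → 0 (negative, so LCL = 0)

0.000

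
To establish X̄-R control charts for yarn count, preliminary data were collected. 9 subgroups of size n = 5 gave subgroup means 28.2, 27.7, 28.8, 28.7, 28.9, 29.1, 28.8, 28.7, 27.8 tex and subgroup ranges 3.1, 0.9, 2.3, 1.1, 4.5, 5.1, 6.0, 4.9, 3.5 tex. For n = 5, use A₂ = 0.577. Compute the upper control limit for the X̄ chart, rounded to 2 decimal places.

30.54

X̄̄ = (28.2 + 27.7 + 28.8 + 28.7 + 28.9 + 29.1 + 28.8 + 28.7 + 27.8) / 9 = 256.7000 / 9 = 28.5222
R̄ = (3.1 + 0.9 + 2.3 + 1.1 + 4.5 + 5.1 + 6.0 + 4.9 + 3.5) / 9 = 31.4000 / 9 = 3.4889
UCL = X̄̄ + A₂·R̄ = 28.5222 + 0.577 × 3.4889 = 30.5353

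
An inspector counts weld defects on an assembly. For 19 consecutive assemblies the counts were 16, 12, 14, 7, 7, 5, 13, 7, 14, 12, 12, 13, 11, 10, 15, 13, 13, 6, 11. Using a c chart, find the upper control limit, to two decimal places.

21.10

c̄ = (16 + 12 + 14 + 7 + 7 + 5 + 13 + 7 + 14 + 12 + 12 + 13 + 11 + 10 + 15 + 13 + 13 + 6 + 11) / 19 = 211 / 19 = 11.1053
UCL = c̄ + 3√c̄ = 11.1053 + 3 × √11.1053 = 11.1053 + 3 × 3.3325 = 21.1026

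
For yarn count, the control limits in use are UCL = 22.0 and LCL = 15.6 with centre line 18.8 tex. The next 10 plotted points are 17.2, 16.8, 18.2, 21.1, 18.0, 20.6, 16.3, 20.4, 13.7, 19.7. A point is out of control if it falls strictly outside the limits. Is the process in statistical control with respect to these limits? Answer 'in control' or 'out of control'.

out of control

Compare each point to [15.6, 22.0]: sample 9 = 13.7 < LCL.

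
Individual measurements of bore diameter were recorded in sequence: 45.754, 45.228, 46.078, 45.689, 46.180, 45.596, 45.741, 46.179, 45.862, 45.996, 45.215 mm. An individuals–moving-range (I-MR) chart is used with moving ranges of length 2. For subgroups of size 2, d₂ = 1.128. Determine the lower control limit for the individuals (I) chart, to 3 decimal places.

44.536

X̄ = (45.754 + 45.228 + 46.078 + 45.689 + 46.180 + 45.596 + 45.741 + 46.179 + 45.862 + 45.996 + 45.215) / 11 = 45.7744
Moving ranges: 0.526, 0.850, 0.389, 0.491, 0.584, 0.145, 0.438, 0.317, 0.134, 0.781; M̄R̄ = 4.6550 / 10 = 0.4655
LCL = X̄ − 3·M̄R̄/d₂ = 45.7744 − 3 × 0.4655 / 1.128 = 44.5363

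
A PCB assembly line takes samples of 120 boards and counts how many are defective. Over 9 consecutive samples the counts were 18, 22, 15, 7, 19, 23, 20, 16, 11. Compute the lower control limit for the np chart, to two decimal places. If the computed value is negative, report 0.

5.38

p̄ = Σdᵢ / (k·n) = 151 / (9 × 120) = 0.13981
LCL = np̄ − 3·√(np̄(1−p̄)) = 16.7778 − 3 × 3.7989 = 5.3809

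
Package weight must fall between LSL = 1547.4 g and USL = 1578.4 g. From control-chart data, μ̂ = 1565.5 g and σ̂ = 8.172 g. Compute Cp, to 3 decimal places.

Cp = (USL − LSL) / (6σ̂) = (1578.4 − 1547.4) / (6 × 8.172) = 31.0000 / 49.0320 = 0.6322

0.632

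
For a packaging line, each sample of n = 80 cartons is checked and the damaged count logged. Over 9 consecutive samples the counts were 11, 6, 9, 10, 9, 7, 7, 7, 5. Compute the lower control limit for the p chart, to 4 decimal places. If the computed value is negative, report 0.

0.0000

p̄ = Σdᵢ / (k·n) = 71 / (9 × 80) = 0.09861
LCL = p̄ − 3·√(p̄(1−p̄)/n) = 0.09861 − 3 × 0.03333 = -0.00139 → 0 (negative, so LCL = 0)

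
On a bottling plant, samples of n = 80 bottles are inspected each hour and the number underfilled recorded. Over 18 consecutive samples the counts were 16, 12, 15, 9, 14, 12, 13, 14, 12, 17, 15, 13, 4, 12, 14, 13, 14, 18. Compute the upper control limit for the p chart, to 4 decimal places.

0.2890

p̄ = Σdᵢ / (k·n) = 237 / (18 × 80) = 0.16458
UCL = p̄ + 3·√(p̄(1−p̄)/n) = 0.16458 + 3 × √(0.16458×0.83542/80) = 0.16458 + 3 × 0.04146 = 0.28895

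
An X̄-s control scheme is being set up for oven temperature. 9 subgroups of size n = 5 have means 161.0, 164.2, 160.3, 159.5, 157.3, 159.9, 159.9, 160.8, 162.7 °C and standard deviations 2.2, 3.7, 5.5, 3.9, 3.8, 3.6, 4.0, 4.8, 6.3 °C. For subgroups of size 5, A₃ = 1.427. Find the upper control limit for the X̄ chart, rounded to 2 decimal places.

166.62

X̄̄ = (161.0 + 164.2 + 160.3 + 159.5 + 157.3 + 159.9 + 159.9 + 160.8 + 162.7) / 9 = 160.6222
s̄ = (2.2 + 3.7 + 5.5 + 3.9 + 3.8 + 3.6 + 4.0 + 4.8 + 6.3) / 9 = 4.2000
UCL = X̄̄ + A₃·s̄ = 160.6222 + 1.427 × 4.2000 = 166.6156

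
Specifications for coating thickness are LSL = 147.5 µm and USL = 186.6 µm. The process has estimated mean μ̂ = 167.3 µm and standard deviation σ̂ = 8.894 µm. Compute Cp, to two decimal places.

0.73

Cp = (USL − LSL) / (6σ̂) = (186.6 − 147.5) / (6 × 8.894) = 39.1000 / 53.3640 = 0.7327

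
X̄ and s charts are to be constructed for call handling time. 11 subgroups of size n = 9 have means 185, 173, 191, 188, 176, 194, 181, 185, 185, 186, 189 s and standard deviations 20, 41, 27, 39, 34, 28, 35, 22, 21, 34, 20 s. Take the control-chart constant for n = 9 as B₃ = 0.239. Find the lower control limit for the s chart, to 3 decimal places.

s̄ = (20 + 41 + 27 + 39 + 34 + 28 + 35 + 22 + 21 + 34 + 20) / 11 = 29.1818
LCL_s = B₃·s̄ = 0.239 × 29.1818 = 6.9745

6.974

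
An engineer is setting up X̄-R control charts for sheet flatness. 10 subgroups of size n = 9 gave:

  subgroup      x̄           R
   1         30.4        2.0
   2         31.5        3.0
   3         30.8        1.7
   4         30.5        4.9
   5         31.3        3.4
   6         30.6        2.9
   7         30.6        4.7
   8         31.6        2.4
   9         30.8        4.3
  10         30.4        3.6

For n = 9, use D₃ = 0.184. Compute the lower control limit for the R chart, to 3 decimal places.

0.605

R̄ = (2.0 + 3.0 + 1.7 + 4.9 + 3.4 + 2.9 + 4.7 + 2.4 + 4.3 + 3.6) / 10 = 32.9000 / 10 = 3.2900
LCL_R = D₃·R̄ = 0.184 × 3.2900 = 0.6054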